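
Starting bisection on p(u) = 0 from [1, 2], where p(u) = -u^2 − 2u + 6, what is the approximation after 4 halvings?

m = 1.5, p(m) = 0.75 (+); new bracket [1.5, 2]
m = 1.75, p(m) = -0.5625 (−); new bracket [1.5, 1.75]
m = 1.625, p(m) = 0.109375 (+); new bracket [1.625, 1.75]
m = 1.6875, p(m) = -0.2227 (−); new bracket [1.625, 1.6875]

1.6875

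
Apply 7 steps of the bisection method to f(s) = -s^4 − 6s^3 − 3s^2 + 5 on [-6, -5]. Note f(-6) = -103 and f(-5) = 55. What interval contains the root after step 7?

[-5.484375, -5.4765625]

s = -5.5 gives f = -2.5625, negative; keep [-5.5, -5]
s = -5.25 gives f = 30.839844, positive; keep [-5.5, -5.25]
s = -5.375 gives f = 15.382568, positive; keep [-5.5, -5.375]
s = -5.4375 gives f = 6.7324, positive; keep [-5.5, -5.4375]
s = -5.46875 gives f = 2.167, positive; keep [-5.5, -5.46875]
s = -5.484375 gives f = -0.1771, negative; keep [-5.484375, -5.46875]
s = -5.4765625 gives f = 1.0001, positive; keep [-5.484375, -5.4765625]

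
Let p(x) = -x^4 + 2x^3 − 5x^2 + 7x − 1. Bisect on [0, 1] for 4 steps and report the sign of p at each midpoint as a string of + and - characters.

x = 0.5 gives p = 1.4375, positive; keep [0, 0.5]
x = 0.25 gives p = 0.464844, positive; keep [0, 0.25]
x = 0.125 gives p = -0.199463, negative; keep [0.125, 0.25]
x = 0.1875 gives p = 0.1487, positive; keep [0.125, 0.1875]

++-+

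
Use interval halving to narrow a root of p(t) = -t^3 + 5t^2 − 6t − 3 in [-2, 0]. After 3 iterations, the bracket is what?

[-0.5, -0.25]

p(-1) = 9 > 0, so the root lies in [-1, 0]
p(-0.5) = 1.375 > 0, so the root lies in [-0.5, 0]
p(-0.25) = -1.171875 < 0, so the root lies in [-0.5, -0.25]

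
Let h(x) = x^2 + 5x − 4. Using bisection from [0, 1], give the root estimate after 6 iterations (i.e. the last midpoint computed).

0.703125

h(0.5) = -1.25 < 0, so the root lies in [0.5, 1]
h(0.75) = 0.3125 > 0, so the root lies in [0.5, 0.75]
h(0.625) = -0.484375 < 0, so the root lies in [0.625, 0.75]
h(0.6875) = -0.0898 < 0, so the root lies in [0.6875, 0.75]
h(0.71875) = 0.1104 > 0, so the root lies in [0.6875, 0.71875]
h(0.703125) = 0.01 > 0, so the root lies in [0.6875, 0.703125]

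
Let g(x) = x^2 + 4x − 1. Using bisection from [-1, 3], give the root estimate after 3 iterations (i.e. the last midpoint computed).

m = 1, g(m) = 4 (+); new bracket [-1, 1]
m = 0, g(m) = -1 (−); new bracket [0, 1]
m = 0.5, g(m) = 1.25 (+); new bracket [0, 0.5]

0.5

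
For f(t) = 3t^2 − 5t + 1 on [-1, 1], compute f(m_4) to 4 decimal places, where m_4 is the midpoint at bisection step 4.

f(0) = 1 > 0, so the root lies in [0, 1]
f(0.5) = -0.75 < 0, so the root lies in [0, 0.5]
f(0.25) = -0.0625 < 0, so the root lies in [0, 0.25]
f(0.125) = 0.4219 > 0, so the root lies in [0.125, 0.25]

0.4219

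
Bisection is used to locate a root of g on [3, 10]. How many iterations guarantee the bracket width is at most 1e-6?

Width after n steps is 7/2^n. Need 2^n ≥ 7/1e-6 = 7000000.
2^22 = 4194304 < 7000000 ≤ 2^23 = 8388608, so n = 23.

23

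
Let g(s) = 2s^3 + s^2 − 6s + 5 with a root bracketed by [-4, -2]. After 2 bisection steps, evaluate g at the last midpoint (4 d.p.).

midpoint -3: g = -22 < 0 → [-3, -2]
midpoint -2.5: g = -5 < 0 → [-2.5, -2]

-5.0000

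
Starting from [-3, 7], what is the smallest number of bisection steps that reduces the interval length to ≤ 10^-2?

10

Width after n steps is 10/2^n. Need 2^n ≥ 10/10^-2 = 1000.
2^9 = 512 < 1000 ≤ 2^10 = 1024, so n = 10.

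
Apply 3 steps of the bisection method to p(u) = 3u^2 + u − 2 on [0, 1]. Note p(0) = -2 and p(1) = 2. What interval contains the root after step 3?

[0.625, 0.75]

midpoint 0.5: p = -0.75 < 0 → [0.5, 1]
midpoint 0.75: p = 0.4375 > 0 → [0.5, 0.75]
midpoint 0.625: p = -0.203125 < 0 → [0.625, 0.75]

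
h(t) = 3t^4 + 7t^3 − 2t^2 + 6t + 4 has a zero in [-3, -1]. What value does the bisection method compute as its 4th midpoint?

-2.875

h(-2) = -24 < 0, so the root lies in [-3, -2]
h(-2.5) = -15.6875 < 0, so the root lies in [-3, -2.5]
h(-2.75) = -1.628906 < 0, so the root lies in [-3, -2.75]
h(-2.875) = 8.8347 > 0, so the root lies in [-2.875, -2.75]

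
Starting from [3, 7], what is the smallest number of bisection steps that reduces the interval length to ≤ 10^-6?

22

Width after n steps is 4/2^n. Need 2^n ≥ 4/10^-6 = 4000000.
2^21 = 2097152 < 4000000 ≤ 2^22 = 4194304, so n = 22.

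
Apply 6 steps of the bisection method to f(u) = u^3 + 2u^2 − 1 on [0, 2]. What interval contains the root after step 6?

midpoint 1: f = 2 > 0 → [0, 1]
midpoint 0.5: f = -0.375 < 0 → [0.5, 1]
midpoint 0.75: f = 0.546875 > 0 → [0.5, 0.75]
midpoint 0.625: f = 0.0254 > 0 → [0.5, 0.625]
midpoint 0.5625: f = -0.1892 < 0 → [0.5625, 0.625]
midpoint 0.59375: f = -0.0856 < 0 → [0.59375, 0.625]

[0.59375, 0.625]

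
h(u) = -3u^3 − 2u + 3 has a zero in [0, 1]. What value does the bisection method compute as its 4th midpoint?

m = 0.5, h(m) = 1.625 (+); new bracket [0.5, 1]
m = 0.75, h(m) = 0.234375 (+); new bracket [0.75, 1]
m = 0.875, h(m) = -0.759766 (−); new bracket [0.75, 0.875]
m = 0.8125, h(m) = -0.2341 (−); new bracket [0.75, 0.8125]

0.8125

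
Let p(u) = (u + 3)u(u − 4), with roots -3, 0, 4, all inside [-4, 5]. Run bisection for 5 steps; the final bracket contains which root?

m = 0.5, p(m) = -6.125 (−); new bracket [0.5, 5]
m = 2.75, p(m) = -19.765625 (−); new bracket [2.75, 5]
m = 3.875, p(m) = -3.330078 (−); new bracket [3.875, 5]
m = 4.4375, p(m) = 14.4392 (+); new bracket [3.875, 4.4375]
m = 4.15625, p(m) = 4.6474 (+); new bracket [3.875, 4.15625]

4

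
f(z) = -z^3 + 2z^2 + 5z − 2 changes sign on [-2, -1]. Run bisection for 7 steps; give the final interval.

z = -1.5 gives f = -1.625, negative; keep [-2, -1.5]
z = -1.75 gives f = 0.734375, positive; keep [-1.75, -1.5]
z = -1.625 gives f = -0.552734, negative; keep [-1.75, -1.625]
z = -1.6875 gives f = 0.0632, positive; keep [-1.6875, -1.625]
z = -1.65625 gives f = -0.2516, negative; keep [-1.6875, -1.65625]
z = -1.671875 gives f = -0.0959, negative; keep [-1.6875, -1.671875]
z = -1.6796875 gives f = -0.0168, negative; keep [-1.6875, -1.6796875]

[-1.6875, -1.6796875]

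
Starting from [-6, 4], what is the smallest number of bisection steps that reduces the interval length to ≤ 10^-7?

Width after n steps is 10/2^n. Need 2^n ≥ 10/10^-7 = 100000000.
2^26 = 67108864 < 100000000 ≤ 2^27 = 134217728, so n = 27.

27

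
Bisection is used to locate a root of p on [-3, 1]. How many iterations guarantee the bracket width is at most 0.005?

Width after n steps is 4/2^n. Need 2^n ≥ 4/0.005 = 800.
2^9 = 512 < 800 ≤ 2^10 = 1024, so n = 10.

10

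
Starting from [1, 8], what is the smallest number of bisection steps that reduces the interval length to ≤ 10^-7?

27

Width after n steps is 7/2^n. Need 2^n ≥ 7/10^-7 = 70000000.
2^26 = 67108864 < 70000000 ≤ 2^27 = 134217728, so n = 27.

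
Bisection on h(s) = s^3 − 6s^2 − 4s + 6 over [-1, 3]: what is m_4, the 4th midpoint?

m = 1, h(m) = -3 (−); new bracket [-1, 1]
m = 0, h(m) = 6 (+); new bracket [0, 1]
m = 0.5, h(m) = 2.625 (+); new bracket [0.5, 1]
m = 0.75, h(m) = 0.0469 (+); new bracket [0.75, 1]

0.75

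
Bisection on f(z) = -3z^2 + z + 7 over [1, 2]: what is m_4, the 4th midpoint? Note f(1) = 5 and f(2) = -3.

z = 1.5 gives f = 1.75, positive; keep [1.5, 2]
z = 1.75 gives f = -0.4375, negative; keep [1.5, 1.75]
z = 1.625 gives f = 0.703125, positive; keep [1.625, 1.75]
z = 1.6875 gives f = 0.1445, positive; keep [1.6875, 1.75]

1.6875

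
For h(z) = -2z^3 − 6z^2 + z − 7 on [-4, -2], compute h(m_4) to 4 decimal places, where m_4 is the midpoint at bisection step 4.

h(-3) = -10 < 0, so the root lies in [-4, -3]
h(-3.5) = 1.75 > 0, so the root lies in [-3.5, -3]
h(-3.25) = -4.96875 < 0, so the root lies in [-3.5, -3.25]
h(-3.375) = -1.832 < 0, so the root lies in [-3.5, -3.375]

-1.8320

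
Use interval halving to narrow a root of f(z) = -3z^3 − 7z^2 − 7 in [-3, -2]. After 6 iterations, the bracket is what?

[-2.671875, -2.65625]

midpoint -2.5: f = -3.875 < 0 → [-3, -2.5]
midpoint -2.75: f = 2.453125 > 0 → [-2.75, -2.5]
midpoint -2.625: f = -0.970703 < 0 → [-2.75, -2.625]
midpoint -2.6875: f = 0.6741 > 0 → [-2.6875, -2.625]
midpoint -2.65625: f = -0.1648 < 0 → [-2.6875, -2.65625]
midpoint -2.671875: f = 0.2505 > 0 → [-2.671875, -2.65625]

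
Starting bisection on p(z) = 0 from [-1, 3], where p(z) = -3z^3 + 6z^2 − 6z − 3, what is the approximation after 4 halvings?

m = 1, p(m) = -6 (−); new bracket [-1, 1]
m = 0, p(m) = -3 (−); new bracket [-1, 0]
m = -0.5, p(m) = 1.875 (+); new bracket [-0.5, 0]
m = -0.25, p(m) = -1.0781 (−); new bracket [-0.5, -0.25]

-0.25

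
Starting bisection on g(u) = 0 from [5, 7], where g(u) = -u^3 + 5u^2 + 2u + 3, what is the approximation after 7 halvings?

5.453125

m = 6, g(m) = -21 (−); new bracket [5, 6]
m = 5.5, g(m) = -1.125 (−); new bracket [5, 5.5]
m = 5.25, g(m) = 6.609375 (+); new bracket [5.25, 5.5]
m = 5.375, g(m) = 2.916 (+); new bracket [5.375, 5.5]
m = 5.4375, g(m) = 0.9397 (+); new bracket [5.4375, 5.5]
m = 5.46875, g(m) = -0.0815 (−); new bracket [5.4375, 5.46875]
m = 5.453125, g(m) = 0.4319 (+); new bracket [5.453125, 5.46875]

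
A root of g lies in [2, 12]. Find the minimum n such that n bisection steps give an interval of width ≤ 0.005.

Width after n steps is 10/2^n. Need 2^n ≥ 10/0.005 = 2000.
2^10 = 1024 < 2000 ≤ 2^11 = 2048, so n = 11.

11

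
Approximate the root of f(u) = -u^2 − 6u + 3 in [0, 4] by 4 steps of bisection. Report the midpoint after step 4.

0.25

m = 2, f(m) = -13 (−); new bracket [0, 2]
m = 1, f(m) = -4 (−); new bracket [0, 1]
m = 0.5, f(m) = -0.25 (−); new bracket [0, 0.5]
m = 0.25, f(m) = 1.4375 (+); new bracket [0.25, 0.5]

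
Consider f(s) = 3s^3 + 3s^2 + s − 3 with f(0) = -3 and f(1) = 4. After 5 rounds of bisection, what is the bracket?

[0.65625, 0.6875]

f(0.5) = -1.375 < 0, so the root lies in [0.5, 1]
f(0.75) = 0.703125 > 0, so the root lies in [0.5, 0.75]
f(0.625) = -0.470703 < 0, so the root lies in [0.625, 0.75]
f(0.6875) = 0.0803 > 0, so the root lies in [0.625, 0.6875]
f(0.65625) = -0.2039 < 0, so the root lies in [0.65625, 0.6875]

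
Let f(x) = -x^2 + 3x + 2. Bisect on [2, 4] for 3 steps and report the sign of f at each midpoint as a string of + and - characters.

f(3) = 2 > 0, so the root lies in [3, 4]
f(3.5) = 0.25 > 0, so the root lies in [3.5, 4]
f(3.75) = -0.8125 < 0, so the root lies in [3.5, 3.75]

++-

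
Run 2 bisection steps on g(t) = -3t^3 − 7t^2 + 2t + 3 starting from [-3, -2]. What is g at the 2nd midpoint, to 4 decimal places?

t = -2.5 gives g = 1.125, positive; keep [-2.5, -2]
t = -2.25 gives g = -2.765625, negative; keep [-2.5, -2.25]

-2.7656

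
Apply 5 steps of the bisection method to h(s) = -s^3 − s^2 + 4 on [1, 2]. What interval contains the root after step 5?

midpoint 1.5: h = -1.625 < 0 → [1, 1.5]
midpoint 1.25: h = 0.484375 > 0 → [1.25, 1.5]
midpoint 1.375: h = -0.490234 < 0 → [1.25, 1.375]
midpoint 1.3125: h = 0.0164 > 0 → [1.3125, 1.375]
midpoint 1.34375: h = -0.232 < 0 → [1.3125, 1.34375]

[1.3125, 1.34375]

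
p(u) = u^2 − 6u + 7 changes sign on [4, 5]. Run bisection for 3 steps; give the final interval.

[4.375, 4.5]

u = 4.5 gives p = 0.25, positive; keep [4, 4.5]
u = 4.25 gives p = -0.4375, negative; keep [4.25, 4.5]
u = 4.375 gives p = -0.109375, negative; keep [4.375, 4.5]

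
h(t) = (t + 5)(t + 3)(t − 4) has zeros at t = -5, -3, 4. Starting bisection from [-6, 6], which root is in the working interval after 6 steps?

t = 0 gives h = -60, negative; keep [0, 6]
t = 3 gives h = -48, negative; keep [3, 6]
t = 4.5 gives h = 35.625, positive; keep [3, 4.5]
t = 3.75 gives h = -14.7656, negative; keep [3.75, 4.5]
t = 4.125 gives h = 8.127, positive; keep [3.75, 4.125]
t = 3.9375 gives h = -3.8752, negative; keep [3.9375, 4.125]

4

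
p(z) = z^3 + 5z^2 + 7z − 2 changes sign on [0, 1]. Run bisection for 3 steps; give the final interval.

midpoint 0.5: p = 2.875 > 0 → [0, 0.5]
midpoint 0.25: p = 0.078125 > 0 → [0, 0.25]
midpoint 0.125: p = -1.044922 < 0 → [0.125, 0.25]

[0.125, 0.25]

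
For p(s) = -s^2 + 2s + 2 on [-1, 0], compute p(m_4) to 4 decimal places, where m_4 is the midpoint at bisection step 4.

0.1523

p(-0.5) = 0.75 > 0, so the root lies in [-1, -0.5]
p(-0.75) = -0.0625 < 0, so the root lies in [-0.75, -0.5]
p(-0.625) = 0.359375 > 0, so the root lies in [-0.75, -0.625]
p(-0.6875) = 0.1523 > 0, so the root lies in [-0.75, -0.6875]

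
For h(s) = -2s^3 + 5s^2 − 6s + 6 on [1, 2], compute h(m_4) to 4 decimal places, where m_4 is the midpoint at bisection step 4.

m = 1.5, h(m) = 1.5 (+); new bracket [1.5, 2]
m = 1.75, h(m) = 0.09375 (+); new bracket [1.75, 2]
m = 1.875, h(m) = -0.855469 (−); new bracket [1.75, 1.875]
m = 1.8125, h(m) = -0.3579 (−); new bracket [1.75, 1.8125]

-0.3579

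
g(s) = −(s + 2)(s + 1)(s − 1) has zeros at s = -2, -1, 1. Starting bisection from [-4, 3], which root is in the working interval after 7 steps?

1

m = -0.5, g(m) = 1.125 (+); new bracket [-0.5, 3]
m = 1.25, g(m) = -1.828125 (−); new bracket [-0.5, 1.25]
m = 0.375, g(m) = 2.041016 (+); new bracket [0.375, 1.25]
m = 0.8125, g(m) = 0.9558 (+); new bracket [0.8125, 1.25]
m = 1.03125, g(m) = -0.1924 (−); new bracket [0.8125, 1.03125]
m = 0.921875, g(m) = 0.4387 (+); new bracket [0.921875, 1.03125]
m = 0.9765625, g(m) = 0.1379 (+); new bracket [0.9765625, 1.03125]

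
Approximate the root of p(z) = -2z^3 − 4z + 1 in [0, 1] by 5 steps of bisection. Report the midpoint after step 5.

p(0.5) = -1.25 < 0, so the root lies in [0, 0.5]
p(0.25) = -0.03125 < 0, so the root lies in [0, 0.25]
p(0.125) = 0.496094 > 0, so the root lies in [0.125, 0.25]
p(0.1875) = 0.2368 > 0, so the root lies in [0.1875, 0.25]
p(0.21875) = 0.1041 > 0, so the root lies in [0.21875, 0.25]

0.21875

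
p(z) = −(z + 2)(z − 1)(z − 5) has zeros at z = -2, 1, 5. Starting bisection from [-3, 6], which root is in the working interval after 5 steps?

5

z = 1.5 gives p = 6.125, positive; keep [1.5, 6]
z = 3.75 gives p = 19.765625, positive; keep [3.75, 6]
z = 4.875 gives p = 3.330078, positive; keep [4.875, 6]
z = 5.4375 gives p = -14.4392, negative; keep [4.875, 5.4375]
z = 5.15625 gives p = -4.6474, negative; keep [4.875, 5.15625]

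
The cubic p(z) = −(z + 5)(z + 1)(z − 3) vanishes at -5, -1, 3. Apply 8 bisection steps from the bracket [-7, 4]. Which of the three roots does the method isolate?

m = -1.5, p(m) = -7.875 (−); new bracket [-7, -1.5]
m = -4.25, p(m) = -17.671875 (−); new bracket [-7, -4.25]
m = -5.625, p(m) = 24.931641 (+); new bracket [-5.625, -4.25]
m = -4.9375, p(m) = -1.9534 (−); new bracket [-5.625, -4.9375]
m = -5.28125, p(m) = 9.9715 (+); new bracket [-5.28125, -4.9375]
m = -5.109375, p(m) = 3.6449 (+); new bracket [-5.109375, -4.9375]
m = -5.0234375, p(m) = 0.7566 (+); new bracket [-5.0234375, -4.9375]
m = -4.98046875, p(m) = -0.6204 (−); new bracket [-5.0234375, -4.98046875]

-5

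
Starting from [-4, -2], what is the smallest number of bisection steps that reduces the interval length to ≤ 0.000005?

19

Width after n steps is 2/2^n. Need 2^n ≥ 2/0.000005 = 400000.
2^18 = 262144 < 400000 ≤ 2^19 = 524288, so n = 19.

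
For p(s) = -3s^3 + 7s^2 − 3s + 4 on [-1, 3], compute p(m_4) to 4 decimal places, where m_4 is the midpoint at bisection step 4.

p(1) = 5 > 0, so the root lies in [1, 3]
p(2) = 2 > 0, so the root lies in [2, 3]
p(2.5) = -6.625 < 0, so the root lies in [2, 2.5]
p(2.25) = -1.4844 < 0, so the root lies in [2, 2.25]

-1.4844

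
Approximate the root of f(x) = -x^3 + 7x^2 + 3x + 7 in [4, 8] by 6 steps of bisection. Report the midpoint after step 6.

f(6) = 61 > 0, so the root lies in [6, 8]
f(7) = 28 > 0, so the root lies in [7, 8]
f(7.5) = 1.375 > 0, so the root lies in [7.5, 8]
f(7.75) = -14.7969 < 0, so the root lies in [7.5, 7.75]
f(7.625) = -6.4629 < 0, so the root lies in [7.5, 7.625]
f(7.5625) = -2.4827 < 0, so the root lies in [7.5, 7.5625]

7.5625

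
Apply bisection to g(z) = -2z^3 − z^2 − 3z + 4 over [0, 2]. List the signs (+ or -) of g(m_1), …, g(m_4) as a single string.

-++-

z = 1 gives g = -2, negative; keep [0, 1]
z = 0.5 gives g = 2, positive; keep [0.5, 1]
z = 0.75 gives g = 0.34375, positive; keep [0.75, 1]
z = 0.875 gives g = -0.7305, negative; keep [0.75, 0.875]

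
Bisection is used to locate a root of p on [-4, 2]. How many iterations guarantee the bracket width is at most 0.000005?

Width after n steps is 6/2^n. Need 2^n ≥ 6/0.000005 = 1200000.
2^20 = 1048576 < 1200000 ≤ 2^21 = 2097152, so n = 21.

21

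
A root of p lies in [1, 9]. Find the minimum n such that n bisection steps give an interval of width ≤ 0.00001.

Width after n steps is 8/2^n. Need 2^n ≥ 8/0.00001 = 800000.
2^19 = 524288 < 800000 ≤ 2^20 = 1048576, so n = 20.

20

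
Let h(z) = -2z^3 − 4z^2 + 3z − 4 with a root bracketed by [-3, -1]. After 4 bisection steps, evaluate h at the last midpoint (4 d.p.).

midpoint -2: h = -10 < 0 → [-3, -2]
midpoint -2.5: h = -5.25 < 0 → [-3, -2.5]
midpoint -2.75: h = -0.90625 < 0 → [-3, -2.75]
midpoint -2.875: h = 1.8398 > 0 → [-2.875, -2.75]

1.8398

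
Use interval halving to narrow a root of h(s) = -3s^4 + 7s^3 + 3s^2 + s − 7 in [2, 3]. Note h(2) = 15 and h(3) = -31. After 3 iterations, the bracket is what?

[2.625, 2.75]

midpoint 2.5: h = 6.4375 > 0 → [2.5, 3]
midpoint 2.75: h = -7.558594 < 0 → [2.5, 2.75]
midpoint 2.625: h = 0.469971 > 0 → [2.625, 2.75]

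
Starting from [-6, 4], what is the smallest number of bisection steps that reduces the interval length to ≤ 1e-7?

Width after n steps is 10/2^n. Need 2^n ≥ 10/1e-7 = 100000000.
2^26 = 67108864 < 100000000 ≤ 2^27 = 134217728, so n = 27.

27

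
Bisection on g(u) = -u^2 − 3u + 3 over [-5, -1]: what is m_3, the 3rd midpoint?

-3.5

u = -3 gives g = 3, positive; keep [-5, -3]
u = -4 gives g = -1, negative; keep [-4, -3]
u = -3.5 gives g = 1.25, positive; keep [-4, -3.5]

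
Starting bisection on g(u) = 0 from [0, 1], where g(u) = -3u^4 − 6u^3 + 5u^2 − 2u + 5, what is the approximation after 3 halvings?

0.875

u = 0.5 gives g = 4.3125, positive; keep [0.5, 1]
u = 0.75 gives g = 2.832031, positive; keep [0.75, 1]
u = 0.875 gives g = 1.300049, positive; keep [0.875, 1]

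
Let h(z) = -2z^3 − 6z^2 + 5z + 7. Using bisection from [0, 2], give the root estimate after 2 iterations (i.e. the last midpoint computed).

z = 1 gives h = 4, positive; keep [1, 2]
z = 1.5 gives h = -5.75, negative; keep [1, 1.5]

1.5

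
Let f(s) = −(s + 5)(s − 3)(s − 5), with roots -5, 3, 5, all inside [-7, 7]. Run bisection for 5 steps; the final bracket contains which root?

-5

m = 0, f(m) = -75 (−); new bracket [-7, 0]
m = -3.5, f(m) = -82.875 (−); new bracket [-7, -3.5]
m = -5.25, f(m) = 21.140625 (+); new bracket [-5.25, -3.5]
m = -4.375, f(m) = -43.2129 (−); new bracket [-5.25, -4.375]
m = -4.8125, f(m) = -14.3738 (−); new bracket [-5.25, -4.8125]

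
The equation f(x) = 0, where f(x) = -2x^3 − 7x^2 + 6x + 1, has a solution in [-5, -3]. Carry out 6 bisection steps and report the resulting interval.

[-4.21875, -4.1875]

f(-4) = -7 < 0, so the root lies in [-5, -4]
f(-4.5) = 14.5 > 0, so the root lies in [-4.5, -4]
f(-4.25) = 2.59375 > 0, so the root lies in [-4.25, -4]
f(-4.125) = -2.4805 < 0, so the root lies in [-4.25, -4.125]
f(-4.1875) = -0.0142 < 0, so the root lies in [-4.25, -4.1875]
f(-4.21875) = 1.2719 > 0, so the root lies in [-4.21875, -4.1875]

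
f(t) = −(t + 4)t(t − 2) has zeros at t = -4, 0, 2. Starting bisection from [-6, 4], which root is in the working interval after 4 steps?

-4

t = -1 gives f = -9, negative; keep [-6, -1]
t = -3.5 gives f = -9.625, negative; keep [-6, -3.5]
t = -4.75 gives f = 24.046875, positive; keep [-4.75, -3.5]
t = -4.125 gives f = 3.1582, positive; keep [-4.125, -3.5]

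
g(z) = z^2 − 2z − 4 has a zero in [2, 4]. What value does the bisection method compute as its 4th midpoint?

3.125

m = 3, g(m) = -1 (−); new bracket [3, 4]
m = 3.5, g(m) = 1.25 (+); new bracket [3, 3.5]
m = 3.25, g(m) = 0.0625 (+); new bracket [3, 3.25]
m = 3.125, g(m) = -0.4844 (−); new bracket [3.125, 3.25]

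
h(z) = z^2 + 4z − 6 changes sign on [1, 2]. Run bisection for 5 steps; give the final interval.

midpoint 1.5: h = 2.25 > 0 → [1, 1.5]
midpoint 1.25: h = 0.5625 > 0 → [1, 1.25]
midpoint 1.125: h = -0.234375 < 0 → [1.125, 1.25]
midpoint 1.1875: h = 0.1602 > 0 → [1.125, 1.1875]
midpoint 1.15625: h = -0.0381 < 0 → [1.15625, 1.1875]

[1.15625, 1.1875]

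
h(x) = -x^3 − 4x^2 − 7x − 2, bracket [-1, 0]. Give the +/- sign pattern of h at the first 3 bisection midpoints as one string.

+-+

x = -0.5 gives h = 0.625, positive; keep [-0.5, 0]
x = -0.25 gives h = -0.484375, negative; keep [-0.5, -0.25]
x = -0.375 gives h = 0.115234, positive; keep [-0.375, -0.25]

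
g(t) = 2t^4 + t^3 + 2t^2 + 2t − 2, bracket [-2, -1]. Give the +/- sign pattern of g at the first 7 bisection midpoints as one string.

+++----

midpoint -1.5: g = 6.25 > 0 → [-1.5, -1]
midpoint -1.25: g = 1.554688 > 0 → [-1.25, -1]
midpoint -1.125: g = 0.061035 > 0 → [-1.125, -1]
midpoint -1.0625: g = -0.5178 < 0 → [-1.125, -1.0625]
midpoint -1.09375: g = -0.2411 < 0 → [-1.125, -1.09375]
midpoint -1.109375: g = -0.0933 < 0 → [-1.125, -1.109375]
midpoint -1.1171875: g = -0.017 < 0 → [-1.125, -1.1171875]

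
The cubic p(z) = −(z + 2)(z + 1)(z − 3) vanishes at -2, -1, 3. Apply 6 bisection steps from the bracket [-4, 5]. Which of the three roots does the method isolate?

3

midpoint 0.5: p = 9.375 > 0 → [0.5, 5]
midpoint 2.75: p = 4.453125 > 0 → [2.75, 5]
midpoint 3.875: p = -25.060547 < 0 → [2.75, 3.875]
midpoint 3.3125: p = -7.1594 < 0 → [2.75, 3.3125]
midpoint 3.03125: p = -0.6338 < 0 → [2.75, 3.03125]
midpoint 2.890625: p = 2.0811 > 0 → [2.890625, 3.03125]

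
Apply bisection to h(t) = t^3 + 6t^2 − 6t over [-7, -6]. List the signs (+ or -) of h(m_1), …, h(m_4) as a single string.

m = -6.5, h(m) = 17.875 (+); new bracket [-7, -6.5]
m = -6.75, h(m) = 6.328125 (+); new bracket [-7, -6.75]
m = -6.875, h(m) = -0.107422 (−); new bracket [-6.875, -6.75]
m = -6.8125, h(m) = 3.1667 (+); new bracket [-6.875, -6.8125]

++-+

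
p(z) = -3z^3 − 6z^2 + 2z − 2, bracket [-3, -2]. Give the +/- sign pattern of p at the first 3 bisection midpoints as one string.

p(-2.5) = 2.375 > 0, so the root lies in [-2.5, -2]
p(-2.25) = -2.703125 < 0, so the root lies in [-2.5, -2.25]
p(-2.375) = -0.404297 < 0, so the root lies in [-2.5, -2.375]

+--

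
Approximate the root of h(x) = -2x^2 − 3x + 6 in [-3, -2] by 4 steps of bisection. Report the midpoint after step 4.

-2.6875

m = -2.5, h(m) = 1 (+); new bracket [-3, -2.5]
m = -2.75, h(m) = -0.875 (−); new bracket [-2.75, -2.5]
m = -2.625, h(m) = 0.09375 (+); new bracket [-2.75, -2.625]
m = -2.6875, h(m) = -0.3828 (−); new bracket [-2.6875, -2.625]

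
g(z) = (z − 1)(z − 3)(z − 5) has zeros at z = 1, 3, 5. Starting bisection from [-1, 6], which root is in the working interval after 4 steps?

1

z = 2.5 gives g = 1.875, positive; keep [-1, 2.5]
z = 0.75 gives g = -2.390625, negative; keep [0.75, 2.5]
z = 1.625 gives g = 2.900391, positive; keep [0.75, 1.625]
z = 1.1875 gives g = 1.2957, positive; keep [0.75, 1.1875]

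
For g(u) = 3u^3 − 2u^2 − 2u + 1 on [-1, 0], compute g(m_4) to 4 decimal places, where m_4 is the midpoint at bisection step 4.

-0.3044

u = -0.5 gives g = 1.125, positive; keep [-1, -0.5]
u = -0.75 gives g = 0.109375, positive; keep [-1, -0.75]
u = -0.875 gives g = -0.791016, negative; keep [-0.875, -0.75]
u = -0.8125 gives g = -0.3044, negative; keep [-0.8125, -0.75]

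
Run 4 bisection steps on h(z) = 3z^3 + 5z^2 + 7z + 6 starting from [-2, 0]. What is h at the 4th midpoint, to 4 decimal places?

0.1816

m = -1, h(m) = 1 (+); new bracket [-2, -1]
m = -1.5, h(m) = -3.375 (−); new bracket [-1.5, -1]
m = -1.25, h(m) = -0.796875 (−); new bracket [-1.25, -1]
m = -1.125, h(m) = 0.1816 (+); new bracket [-1.25, -1.125]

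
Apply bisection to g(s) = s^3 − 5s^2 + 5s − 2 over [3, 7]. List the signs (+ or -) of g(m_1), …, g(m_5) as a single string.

++--+

s = 5 gives g = 23, positive; keep [3, 5]
s = 4 gives g = 2, positive; keep [3, 4]
s = 3.5 gives g = -2.875, negative; keep [3.5, 4]
s = 3.75 gives g = -0.8281, negative; keep [3.75, 4]
s = 3.875 gives g = 0.4824, positive; keep [3.75, 3.875]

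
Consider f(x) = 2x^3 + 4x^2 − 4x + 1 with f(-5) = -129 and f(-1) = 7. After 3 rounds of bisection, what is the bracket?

[-3, -2.5]

f(-3) = -5 < 0, so the root lies in [-3, -1]
f(-2) = 9 > 0, so the root lies in [-3, -2]
f(-2.5) = 4.75 > 0, so the root lies in [-3, -2.5]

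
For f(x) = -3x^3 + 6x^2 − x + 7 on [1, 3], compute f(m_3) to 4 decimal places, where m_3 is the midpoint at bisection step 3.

0.9531

m = 2, f(m) = 5 (+); new bracket [2, 3]
m = 2.5, f(m) = -4.875 (−); new bracket [2, 2.5]
m = 2.25, f(m) = 0.953125 (+); new bracket [2.25, 2.5]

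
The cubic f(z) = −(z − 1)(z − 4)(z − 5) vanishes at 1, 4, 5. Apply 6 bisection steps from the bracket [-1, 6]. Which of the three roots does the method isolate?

1

z = 2.5 gives f = -5.625, negative; keep [-1, 2.5]
z = 0.75 gives f = 3.453125, positive; keep [0.75, 2.5]
z = 1.625 gives f = -5.009766, negative; keep [0.75, 1.625]
z = 1.1875 gives f = -2.0105, negative; keep [0.75, 1.1875]
z = 0.96875 gives f = 0.3819, positive; keep [0.96875, 1.1875]
z = 1.078125 gives f = -0.8953, negative; keep [0.96875, 1.078125]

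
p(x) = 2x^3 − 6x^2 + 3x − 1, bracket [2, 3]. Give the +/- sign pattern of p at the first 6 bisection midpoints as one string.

+----+

m = 2.5, p(m) = 0.25 (+); new bracket [2, 2.5]
m = 2.25, p(m) = -1.84375 (−); new bracket [2.25, 2.5]
m = 2.375, p(m) = -0.925781 (−); new bracket [2.375, 2.5]
m = 2.4375, p(m) = -0.3716 (−); new bracket [2.4375, 2.5]
m = 2.46875, p(m) = -0.0694 (−); new bracket [2.46875, 2.5]
m = 2.484375, p(m) = 0.0881 (+); new bracket [2.46875, 2.484375]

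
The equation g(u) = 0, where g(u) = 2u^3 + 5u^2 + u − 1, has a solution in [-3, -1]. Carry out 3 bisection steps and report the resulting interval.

[-2.25, -2]

u = -2 gives g = 1, positive; keep [-3, -2]
u = -2.5 gives g = -3.5, negative; keep [-2.5, -2]
u = -2.25 gives g = -0.71875, negative; keep [-2.25, -2]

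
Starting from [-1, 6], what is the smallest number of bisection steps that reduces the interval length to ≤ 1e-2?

Width after n steps is 7/2^n. Need 2^n ≥ 7/1e-2 = 700.
2^9 = 512 < 700 ≤ 2^10 = 1024, so n = 10.

10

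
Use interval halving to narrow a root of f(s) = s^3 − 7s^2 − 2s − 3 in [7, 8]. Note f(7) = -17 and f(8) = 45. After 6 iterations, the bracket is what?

[7.328125, 7.34375]

midpoint 7.5: f = 10.125 > 0 → [7, 7.5]
midpoint 7.25: f = -4.359375 < 0 → [7.25, 7.5]
midpoint 7.375: f = 2.646484 > 0 → [7.25, 7.375]
midpoint 7.3125: f = -0.9148 < 0 → [7.3125, 7.375]
midpoint 7.34375: f = 0.8512 > 0 → [7.3125, 7.34375]
midpoint 7.328125: f = -0.0355 < 0 → [7.328125, 7.34375]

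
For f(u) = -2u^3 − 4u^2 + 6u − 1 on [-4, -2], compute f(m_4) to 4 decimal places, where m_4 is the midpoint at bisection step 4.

m = -3, f(m) = -1 (−); new bracket [-4, -3]
m = -3.5, f(m) = 14.75 (+); new bracket [-3.5, -3]
m = -3.25, f(m) = 5.90625 (+); new bracket [-3.25, -3]
m = -3.125, f(m) = 2.2227 (+); new bracket [-3.125, -3]

2.2227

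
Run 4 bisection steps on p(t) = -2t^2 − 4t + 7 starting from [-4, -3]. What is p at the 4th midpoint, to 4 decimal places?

m = -3.5, p(m) = -3.5 (−); new bracket [-3.5, -3]
m = -3.25, p(m) = -1.125 (−); new bracket [-3.25, -3]
m = -3.125, p(m) = -0.03125 (−); new bracket [-3.125, -3]
m = -3.0625, p(m) = 0.4922 (+); new bracket [-3.125, -3.0625]

0.4922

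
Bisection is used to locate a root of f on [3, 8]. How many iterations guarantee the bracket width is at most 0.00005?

17

Width after n steps is 5/2^n. Need 2^n ≥ 5/0.00005 = 100000.
2^16 = 65536 < 100000 ≤ 2^17 = 131072, so n = 17.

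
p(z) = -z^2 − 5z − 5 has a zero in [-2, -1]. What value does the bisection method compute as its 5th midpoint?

-1.40625

z = -1.5 gives p = 0.25, positive; keep [-1.5, -1]
z = -1.25 gives p = -0.3125, negative; keep [-1.5, -1.25]
z = -1.375 gives p = -0.015625, negative; keep [-1.5, -1.375]
z = -1.4375 gives p = 0.1211, positive; keep [-1.4375, -1.375]
z = -1.40625 gives p = 0.0537, positive; keep [-1.40625, -1.375]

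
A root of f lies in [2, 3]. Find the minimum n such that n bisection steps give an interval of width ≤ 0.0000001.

Width after n steps is 1/2^n. Need 2^n ≥ 1/0.0000001 = 10000000.
2^23 = 8388608 < 10000000 ≤ 2^24 = 16777216, so n = 24.

24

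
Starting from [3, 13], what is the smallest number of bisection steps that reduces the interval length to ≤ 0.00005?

18

Width after n steps is 10/2^n. Need 2^n ≥ 10/0.00005 = 200000.
2^17 = 131072 < 200000 ≤ 2^18 = 262144, so n = 18.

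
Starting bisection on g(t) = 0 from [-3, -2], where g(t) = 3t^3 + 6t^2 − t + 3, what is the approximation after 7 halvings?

-2.3203125

midpoint -2.5: g = -3.875 < 0 → [-2.5, -2]
midpoint -2.25: g = 1.453125 > 0 → [-2.5, -2.25]
midpoint -2.375: g = -0.970703 < 0 → [-2.375, -2.25]
midpoint -2.3125: g = 0.2991 > 0 → [-2.375, -2.3125]
midpoint -2.34375: g = -0.3211 < 0 → [-2.34375, -2.3125]
midpoint -2.328125: g = -0.0074 < 0 → [-2.328125, -2.3125]
midpoint -2.3203125: g = 0.1468 > 0 → [-2.328125, -2.3203125]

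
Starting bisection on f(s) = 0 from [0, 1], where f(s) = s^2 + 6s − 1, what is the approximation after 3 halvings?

s = 0.5 gives f = 2.25, positive; keep [0, 0.5]
s = 0.25 gives f = 0.5625, positive; keep [0, 0.25]
s = 0.125 gives f = -0.234375, negative; keep [0.125, 0.25]

0.125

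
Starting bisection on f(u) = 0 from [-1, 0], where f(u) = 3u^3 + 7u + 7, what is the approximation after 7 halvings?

f(-0.5) = 3.125 > 0, so the root lies in [-1, -0.5]
f(-0.75) = 0.484375 > 0, so the root lies in [-1, -0.75]
f(-0.875) = -1.134766 < 0, so the root lies in [-0.875, -0.75]
f(-0.8125) = -0.2966 < 0, so the root lies in [-0.8125, -0.75]
f(-0.78125) = 0.1007 > 0, so the root lies in [-0.8125, -0.78125]
f(-0.796875) = -0.0962 < 0, so the root lies in [-0.796875, -0.78125]
f(-0.7890625) = 0.0027 > 0, so the root lies in [-0.796875, -0.7890625]

-0.7890625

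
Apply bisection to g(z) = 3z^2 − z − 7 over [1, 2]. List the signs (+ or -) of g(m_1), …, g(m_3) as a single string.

z = 1.5 gives g = -1.75, negative; keep [1.5, 2]
z = 1.75 gives g = 0.4375, positive; keep [1.5, 1.75]
z = 1.625 gives g = -0.703125, negative; keep [1.625, 1.75]

-+-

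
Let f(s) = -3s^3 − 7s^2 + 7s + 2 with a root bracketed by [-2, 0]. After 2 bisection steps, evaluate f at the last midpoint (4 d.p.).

m = -1, f(m) = -9 (−); new bracket [-1, 0]
m = -0.5, f(m) = -2.875 (−); new bracket [-0.5, 0]

-2.8750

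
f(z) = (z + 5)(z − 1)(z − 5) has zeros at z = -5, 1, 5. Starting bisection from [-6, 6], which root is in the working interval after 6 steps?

midpoint 0: f = 25 > 0 → [-6, 0]
midpoint -3: f = 64 > 0 → [-6, -3]
midpoint -4.5: f = 26.125 > 0 → [-6, -4.5]
midpoint -5.25: f = -16.0156 < 0 → [-5.25, -4.5]
midpoint -4.875: f = 7.252 > 0 → [-5.25, -4.875]
midpoint -5.0625: f = -3.8127 < 0 → [-5.0625, -4.875]

-5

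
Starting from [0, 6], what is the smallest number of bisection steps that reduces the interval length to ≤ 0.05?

Width after n steps is 6/2^n. Need 2^n ≥ 6/0.05 = 120.
2^6 = 64 < 120 ≤ 2^7 = 128, so n = 7.

7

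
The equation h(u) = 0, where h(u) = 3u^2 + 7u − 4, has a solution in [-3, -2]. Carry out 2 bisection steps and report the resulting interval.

[-3, -2.75]

h(-2.5) = -2.75 < 0, so the root lies in [-3, -2.5]
h(-2.75) = -0.5625 < 0, so the root lies in [-3, -2.75]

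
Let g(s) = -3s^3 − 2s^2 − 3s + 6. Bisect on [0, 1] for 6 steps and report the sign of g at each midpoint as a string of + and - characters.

++-+++

g(0.5) = 3.625 > 0, so the root lies in [0.5, 1]
g(0.75) = 1.359375 > 0, so the root lies in [0.75, 1]
g(0.875) = -0.166016 < 0, so the root lies in [0.75, 0.875]
g(0.8125) = 0.6331 > 0, so the root lies in [0.8125, 0.875]
g(0.84375) = 0.2429 > 0, so the root lies in [0.84375, 0.875]
g(0.859375) = 0.0408 > 0, so the root lies in [0.859375, 0.875]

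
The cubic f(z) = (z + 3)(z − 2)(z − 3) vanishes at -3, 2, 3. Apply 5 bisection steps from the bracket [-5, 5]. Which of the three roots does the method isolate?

-3

f(0) = 18 > 0, so the root lies in [-5, 0]
f(-2.5) = 12.375 > 0, so the root lies in [-5, -2.5]
f(-3.75) = -29.109375 < 0, so the root lies in [-3.75, -2.5]
f(-3.125) = -3.9238 < 0, so the root lies in [-3.125, -2.5]
f(-2.8125) = 5.2449 > 0, so the root lies in [-3.125, -2.8125]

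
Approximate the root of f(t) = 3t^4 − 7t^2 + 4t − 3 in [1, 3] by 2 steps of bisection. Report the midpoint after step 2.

t = 2 gives f = 25, positive; keep [1, 2]
t = 1.5 gives f = 2.4375, positive; keep [1, 1.5]

1.5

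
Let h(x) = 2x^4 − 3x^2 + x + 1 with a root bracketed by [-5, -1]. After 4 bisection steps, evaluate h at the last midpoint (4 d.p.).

-0.0547

x = -3 gives h = 133, positive; keep [-3, -1]
x = -2 gives h = 19, positive; keep [-2, -1]
x = -1.5 gives h = 2.875, positive; keep [-1.5, -1]
x = -1.25 gives h = -0.0547, negative; keep [-1.5, -1.25]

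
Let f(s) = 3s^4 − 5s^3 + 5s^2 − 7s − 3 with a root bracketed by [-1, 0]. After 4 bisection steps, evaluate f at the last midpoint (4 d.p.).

-0.1430

f(-0.5) = 2.5625 > 0, so the root lies in [-0.5, 0]
f(-0.25) = -0.847656 < 0, so the root lies in [-0.5, -0.25]
f(-0.375) = 0.651123 > 0, so the root lies in [-0.375, -0.25]
f(-0.3125) = -0.143 < 0, so the root lies in [-0.375, -0.3125]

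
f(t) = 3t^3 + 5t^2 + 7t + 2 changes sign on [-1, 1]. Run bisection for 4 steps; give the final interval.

t = 0 gives f = 2, positive; keep [-1, 0]
t = -0.5 gives f = -0.625, negative; keep [-0.5, 0]
t = -0.25 gives f = 0.515625, positive; keep [-0.5, -0.25]
t = -0.375 gives f = -0.0801, negative; keep [-0.375, -0.25]

[-0.375, -0.25]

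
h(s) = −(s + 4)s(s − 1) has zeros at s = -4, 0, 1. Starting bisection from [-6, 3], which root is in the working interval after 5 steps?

midpoint -1.5: h = -9.375 < 0 → [-6, -1.5]
midpoint -3.75: h = -4.453125 < 0 → [-6, -3.75]
midpoint -4.875: h = 25.060547 > 0 → [-4.875, -3.75]
midpoint -4.3125: h = 7.1594 > 0 → [-4.3125, -3.75]
midpoint -4.03125: h = 0.6338 > 0 → [-4.03125, -3.75]

-4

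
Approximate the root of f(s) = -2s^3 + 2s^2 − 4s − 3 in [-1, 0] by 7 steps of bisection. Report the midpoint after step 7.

f(-0.5) = -0.25 < 0, so the root lies in [-1, -0.5]
f(-0.75) = 1.96875 > 0, so the root lies in [-0.75, -0.5]
f(-0.625) = 0.769531 > 0, so the root lies in [-0.625, -0.5]
f(-0.5625) = 0.2388 > 0, so the root lies in [-0.5625, -0.5]
f(-0.53125) = -0.0107 < 0, so the root lies in [-0.5625, -0.53125]
f(-0.546875) = 0.1128 > 0, so the root lies in [-0.546875, -0.53125]
f(-0.5390625) = 0.0507 > 0, so the root lies in [-0.5390625, -0.53125]

-0.5390625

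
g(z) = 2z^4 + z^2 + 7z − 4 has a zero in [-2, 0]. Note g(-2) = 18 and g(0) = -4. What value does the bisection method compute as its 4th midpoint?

z = -1 gives g = -8, negative; keep [-2, -1]
z = -1.5 gives g = -2.125, negative; keep [-2, -1.5]
z = -1.75 gives g = 5.570312, positive; keep [-1.75, -1.5]
z = -1.625 gives g = 1.2114, positive; keep [-1.625, -1.5]

-1.625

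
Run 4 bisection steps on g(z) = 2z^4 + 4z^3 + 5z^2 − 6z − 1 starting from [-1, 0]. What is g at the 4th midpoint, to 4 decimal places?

midpoint -0.5: g = 2.875 > 0 → [-0.5, 0]
midpoint -0.25: g = 0.757812 > 0 → [-0.25, 0]
midpoint -0.125: g = -0.179199 < 0 → [-0.25, -0.125]
midpoint -0.1875: g = 0.2769 > 0 → [-0.1875, -0.125]

0.2769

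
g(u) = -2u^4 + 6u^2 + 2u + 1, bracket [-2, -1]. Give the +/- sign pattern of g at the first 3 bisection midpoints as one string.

m = -1.5, g(m) = 1.375 (+); new bracket [-2, -1.5]
m = -1.75, g(m) = -2.882812 (−); new bracket [-1.75, -1.5]
m = -1.625, g(m) = -0.352051 (−); new bracket [-1.625, -1.5]

+--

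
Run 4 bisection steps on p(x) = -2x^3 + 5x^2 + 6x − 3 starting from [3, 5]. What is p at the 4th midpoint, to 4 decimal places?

-2.6836

x = 4 gives p = -27, negative; keep [3, 4]
x = 3.5 gives p = -6.5, negative; keep [3, 3.5]
x = 3.25 gives p = 0.65625, positive; keep [3.25, 3.5]
x = 3.375 gives p = -2.6836, negative; keep [3.25, 3.375]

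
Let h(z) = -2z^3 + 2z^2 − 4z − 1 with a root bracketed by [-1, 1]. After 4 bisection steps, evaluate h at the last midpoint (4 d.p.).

z = 0 gives h = -1, negative; keep [-1, 0]
z = -0.5 gives h = 1.75, positive; keep [-0.5, 0]
z = -0.25 gives h = 0.15625, positive; keep [-0.25, 0]
z = -0.125 gives h = -0.4648, negative; keep [-0.25, -0.125]

-0.4648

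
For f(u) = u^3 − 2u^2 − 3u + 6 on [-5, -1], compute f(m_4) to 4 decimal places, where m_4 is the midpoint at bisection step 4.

m = -3, f(m) = -30 (−); new bracket [-3, -1]
m = -2, f(m) = -4 (−); new bracket [-2, -1]
m = -1.5, f(m) = 2.625 (+); new bracket [-2, -1.5]
m = -1.75, f(m) = -0.2344 (−); new bracket [-1.75, -1.5]

-0.2344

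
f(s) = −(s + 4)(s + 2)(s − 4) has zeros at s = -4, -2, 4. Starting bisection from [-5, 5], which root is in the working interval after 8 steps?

s = 0 gives f = 32, positive; keep [0, 5]
s = 2.5 gives f = 43.875, positive; keep [2.5, 5]
s = 3.75 gives f = 11.140625, positive; keep [3.75, 5]
s = 4.375 gives f = -20.0215, negative; keep [3.75, 4.375]
s = 4.0625 gives f = -3.0549, negative; keep [3.75, 4.0625]
s = 3.90625 gives f = 4.3778, positive; keep [3.90625, 4.0625]
s = 3.984375 gives f = 0.7466, positive; keep [3.984375, 4.0625]
s = 4.0234375 gives f = -1.1327, negative; keep [3.984375, 4.0234375]

4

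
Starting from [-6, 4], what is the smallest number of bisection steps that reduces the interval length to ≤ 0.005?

11

Width after n steps is 10/2^n. Need 2^n ≥ 10/0.005 = 2000.
2^10 = 1024 < 2000 ≤ 2^11 = 2048, so n = 11.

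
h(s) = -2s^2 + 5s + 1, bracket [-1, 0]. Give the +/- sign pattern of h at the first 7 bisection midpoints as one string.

m = -0.5, h(m) = -2 (−); new bracket [-0.5, 0]
m = -0.25, h(m) = -0.375 (−); new bracket [-0.25, 0]
m = -0.125, h(m) = 0.34375 (+); new bracket [-0.25, -0.125]
m = -0.1875, h(m) = -0.0078 (−); new bracket [-0.1875, -0.125]
m = -0.15625, h(m) = 0.1699 (+); new bracket [-0.1875, -0.15625]
m = -0.171875, h(m) = 0.0815 (+); new bracket [-0.1875, -0.171875]
m = -0.1796875, h(m) = 0.037 (+); new bracket [-0.1875, -0.1796875]

--+-+++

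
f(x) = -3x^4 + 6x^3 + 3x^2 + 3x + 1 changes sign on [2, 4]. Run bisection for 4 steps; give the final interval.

f(3) = -44 < 0, so the root lies in [2, 3]
f(2.5) = 3.8125 > 0, so the root lies in [2.5, 3]
f(2.75) = -14.855469 < 0, so the root lies in [2.5, 2.75]
f(2.625) = -4.3679 < 0, so the root lies in [2.5, 2.625]

[2.5, 2.625]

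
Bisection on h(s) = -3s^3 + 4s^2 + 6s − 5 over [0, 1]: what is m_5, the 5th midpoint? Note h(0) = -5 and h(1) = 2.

0.65625

s = 0.5 gives h = -1.375, negative; keep [0.5, 1]
s = 0.75 gives h = 0.484375, positive; keep [0.5, 0.75]
s = 0.625 gives h = -0.419922, negative; keep [0.625, 0.75]
s = 0.6875 gives h = 0.0408, positive; keep [0.625, 0.6875]
s = 0.65625 gives h = -0.1877, negative; keep [0.65625, 0.6875]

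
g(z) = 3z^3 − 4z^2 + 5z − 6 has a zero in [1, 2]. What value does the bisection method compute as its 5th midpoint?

1.28125

m = 1.5, g(m) = 2.625 (+); new bracket [1, 1.5]
m = 1.25, g(m) = -0.140625 (−); new bracket [1.25, 1.5]
m = 1.375, g(m) = 1.111328 (+); new bracket [1.25, 1.375]
m = 1.3125, g(m) = 0.4548 (+); new bracket [1.25, 1.3125]
m = 1.28125, g(m) = 0.1497 (+); new bracket [1.25, 1.28125]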